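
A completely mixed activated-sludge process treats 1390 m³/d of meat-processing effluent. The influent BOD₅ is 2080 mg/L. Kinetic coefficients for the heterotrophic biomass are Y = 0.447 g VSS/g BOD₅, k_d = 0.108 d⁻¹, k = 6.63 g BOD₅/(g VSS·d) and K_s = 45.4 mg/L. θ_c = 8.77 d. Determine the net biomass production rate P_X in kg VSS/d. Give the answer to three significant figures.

From the Monod/SRT balance for a CMAS, S = K_s·(1+k_d θ_c)/[θ_c·(Y k − k_d) − 1] = 45.4 × (1 + 0.108 × 8.77) / [8.77 × (0.447 × 6.63 − 0.108) − 1] = 88.40 / 24.04 = 3.677 mg/L.
Correct the yield for decay: Y_obs = Y/(1 + k_d θ_c) = 0.447 / (1 + 0.108 × 8.77) = 0.447 / 1.947 = 0.2296.
Q·(S₀ − S) = 1390 × (2080 − 3.68) × 10⁻³ = 2886 kg/d removed.
Net biomass production P_X = Y_obs × Q·(S₀ − S) = 0.2296 × 2886 = 662.5 kg VSS/d.

P_X ≈ 663 kg VSS/d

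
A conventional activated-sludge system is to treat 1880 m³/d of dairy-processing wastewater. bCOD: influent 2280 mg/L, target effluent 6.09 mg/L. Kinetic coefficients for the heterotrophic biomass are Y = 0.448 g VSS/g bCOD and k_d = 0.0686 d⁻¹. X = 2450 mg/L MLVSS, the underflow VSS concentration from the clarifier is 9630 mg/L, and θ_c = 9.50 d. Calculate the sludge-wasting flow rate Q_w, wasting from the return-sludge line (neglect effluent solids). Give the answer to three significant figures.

Q_w ≈ 120 m³/d

Rearranging the biomass balance for a CMAS with decay, V = Y·Q·ΔS·θ_c / [X·(1+k_d θ_c)] = 0.448 × 1880 × (2280 − 6.09) × 9.50 / [2450 × (1 + 0.0686 × 9.50)] = 1.82×10^7 / 4047 = 4496 m³.
θ_c = V·X/(Q_w·X_r) when wasting from the recycle, so Q_w = V·X/(θ_c·X_r) = 4496 × 2450 / (9.50 × 9630) = 120.4 m³/d.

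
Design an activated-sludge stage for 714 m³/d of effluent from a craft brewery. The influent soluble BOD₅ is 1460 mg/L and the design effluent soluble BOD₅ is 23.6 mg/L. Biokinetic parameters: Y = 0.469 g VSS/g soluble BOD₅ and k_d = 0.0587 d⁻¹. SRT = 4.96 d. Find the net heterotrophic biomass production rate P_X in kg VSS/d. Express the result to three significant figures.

P_X ≈ 373 kg VSS/d

Y_obs = Y / (1 + k_d θ_c) = 0.469 / (1 + 0.0587 × 4.96) = 0.469 / 1.291 = 0.3632.
Substrate removed = Q·(S₀ − S) = 714 m³/d × (1460 − 23.6) g/m³ = 1.03×10^6 g/d = 1026 kg/d.
Net biomass production P_X = Y_obs × Q·(S₀ − S) = 0.3632 × 1026 = 372.5 kg VSS/d.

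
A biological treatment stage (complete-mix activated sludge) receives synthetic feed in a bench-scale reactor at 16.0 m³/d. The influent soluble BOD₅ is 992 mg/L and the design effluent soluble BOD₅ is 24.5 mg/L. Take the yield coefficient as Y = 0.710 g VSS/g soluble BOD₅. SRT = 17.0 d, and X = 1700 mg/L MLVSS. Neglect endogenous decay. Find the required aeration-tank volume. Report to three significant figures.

With k_d = 0 the design equation reduces to V = Y Q (S₀−S) θ_c / X = 0.710 × 16.0 × (992 − 24.5) × 17.0 / 1700 = 109.9 m³.

V ≈ 110 m³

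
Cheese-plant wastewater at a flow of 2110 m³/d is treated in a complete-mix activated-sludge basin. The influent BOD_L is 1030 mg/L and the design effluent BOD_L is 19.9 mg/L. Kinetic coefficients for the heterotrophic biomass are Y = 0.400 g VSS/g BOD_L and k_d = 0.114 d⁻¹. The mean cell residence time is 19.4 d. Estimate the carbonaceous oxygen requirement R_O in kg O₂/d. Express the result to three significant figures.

R_O ≈ 1750 kg O₂/d

The observed yield is Y_obs = Y/(1 + k_d·θ_c) = 0.400 / (1 + 0.114 × 19.4) = 0.400 / 3.212 = 0.1245 g VSS per g BOD_L removed.
Q·(S₀ − S) = 2110 × (1030 − 19.9) × 10⁻³ = 2131 kg/d removed.
Biomass synthesised: P_X = Y_obs × 2131 = 265.5 kg VSS/d.
Carbonaceous O₂ demand = substrate oxidised − cell-mass equivalent = 2131 − 1.42 × 265.5 = 1754 kg O₂/d.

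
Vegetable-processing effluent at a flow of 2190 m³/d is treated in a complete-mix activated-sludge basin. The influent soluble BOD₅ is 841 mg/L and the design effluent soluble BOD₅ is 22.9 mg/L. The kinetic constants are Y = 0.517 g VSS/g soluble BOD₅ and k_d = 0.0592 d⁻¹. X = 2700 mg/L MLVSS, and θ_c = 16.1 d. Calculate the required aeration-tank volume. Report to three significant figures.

From the SRT design equation V = Y Q (S₀−S) θ_c / [X (1 + k_d θ_c)] = 0.517 × 2190 × (841 − 22.9) × 16.1 / [2700 × (1 + 0.0592 × 16.1)] = 1.49×10^7 / 5273 = 2828 m³.

V ≈ 2830 m³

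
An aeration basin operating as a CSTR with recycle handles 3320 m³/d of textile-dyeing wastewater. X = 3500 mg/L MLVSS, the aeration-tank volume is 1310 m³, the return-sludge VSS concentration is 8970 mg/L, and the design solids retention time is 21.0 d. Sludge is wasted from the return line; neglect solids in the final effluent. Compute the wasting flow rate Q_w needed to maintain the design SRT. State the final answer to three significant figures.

θ_c = V·X/(Q_w·X_r) when wasting from the recycle, so Q_w = V·X/(θ_c·X_r) = 1310 × 3500 / (21.0 × 8970) = 24.34 m³/d.

Q_w ≈ 24.3 m³/d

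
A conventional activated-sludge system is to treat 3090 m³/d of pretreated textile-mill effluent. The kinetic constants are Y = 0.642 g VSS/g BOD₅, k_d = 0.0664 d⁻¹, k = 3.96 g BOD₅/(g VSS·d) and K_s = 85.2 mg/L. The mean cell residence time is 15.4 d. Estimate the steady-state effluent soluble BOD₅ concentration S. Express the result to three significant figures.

S ≈ 4.64 mg/L

Effluent substrate depends only on kinetics and SRT: S = K_s(1 + k_d θ_c) / [θ_c(Yk − k_d) − 1] = 85.2 × (1 + 0.0664 × 15.4) / [15.4 × (0.642 × 3.96 − 0.0664) − 1] = 172.3 / 37.13 = 4.641 mg/L.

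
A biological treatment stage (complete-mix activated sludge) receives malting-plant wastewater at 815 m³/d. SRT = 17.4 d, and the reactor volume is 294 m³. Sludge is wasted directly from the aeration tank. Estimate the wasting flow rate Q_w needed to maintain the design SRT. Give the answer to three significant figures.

For wasting at MLVSS concentration, Q_w = V/θ_c = 294.0/17.4 = 16.90 m³/d.

Q_w ≈ 16.9 m³/d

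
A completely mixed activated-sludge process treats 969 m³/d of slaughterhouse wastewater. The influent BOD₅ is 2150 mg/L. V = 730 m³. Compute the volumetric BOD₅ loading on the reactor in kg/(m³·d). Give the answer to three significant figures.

L_v ≈ 2.85 kg BOD₅/(m³·d)

L_v = Q S₀ / V = 969 × 2150 × 10⁻³ / 730.0 = 2.854 kg/(m³·d).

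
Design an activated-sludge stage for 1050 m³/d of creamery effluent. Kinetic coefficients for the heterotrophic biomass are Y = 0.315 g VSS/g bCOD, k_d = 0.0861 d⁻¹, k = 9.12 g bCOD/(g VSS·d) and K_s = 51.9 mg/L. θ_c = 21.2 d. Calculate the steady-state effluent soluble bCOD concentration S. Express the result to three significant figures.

S ≈ 2.52 mg/L

For a completely mixed reactor with recycle the Lawrence–McCarty relation gives S = K_s·(1 + k_d·θ_c) / [θ_c·(Y·k − k_d) − 1] = 51.9 × (1 + 0.0861 × 21.2) / [21.2 × (0.315 × 9.12 − 0.0861) − 1] = 146.6 / 58.08 = 2.525 mg/L.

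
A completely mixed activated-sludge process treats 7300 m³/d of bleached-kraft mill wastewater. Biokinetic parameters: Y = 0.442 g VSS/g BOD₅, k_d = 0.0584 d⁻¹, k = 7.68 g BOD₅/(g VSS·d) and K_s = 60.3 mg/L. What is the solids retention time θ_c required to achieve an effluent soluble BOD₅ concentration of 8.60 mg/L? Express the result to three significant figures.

At the target effluent, Y k S/(K_s+S) = 0.442×7.68×8.60/68.90 = 0.4237 d⁻¹.
1/θ_c = 0.4237 − 0.0584 = 0.3653 d⁻¹, so θ_c = 2.737 d.

θ_c ≈ 2.74 d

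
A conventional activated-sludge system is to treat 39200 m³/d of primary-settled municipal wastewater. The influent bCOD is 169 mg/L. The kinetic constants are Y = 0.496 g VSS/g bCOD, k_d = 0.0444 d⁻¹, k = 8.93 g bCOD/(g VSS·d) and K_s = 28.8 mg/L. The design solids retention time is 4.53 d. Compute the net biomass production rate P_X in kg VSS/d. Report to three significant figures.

P_X ≈ 2710 kg VSS/d

For a completely mixed reactor with recycle the Lawrence–McCarty relation gives S = K_s·(1 + k_d·θ_c) / [θ_c·(Y·k − k_d) − 1] = 28.8 × (1 + 0.0444 × 4.53) / [4.53 × (0.496 × 8.93 − 0.0444) − 1] = 34.59 / 18.86 = 1.834 mg/L.
The observed yield is Y_obs = Y/(1 + k_d·θ_c) = 0.496 / (1 + 0.0444 × 4.53) = 0.496 / 1.201 = 0.4129 g VSS per g bCOD removed.
ΔS = 169 − 1.83 = 167.2 mg/L, so the substrate removal rate is 39200 × 167.2/1000 = 6553 kg bCOD/d.
Biomass produced: P_X = Y_obs·Q·ΔS = 0.4129 × 6553 ≈ 2706 kg VSS/d.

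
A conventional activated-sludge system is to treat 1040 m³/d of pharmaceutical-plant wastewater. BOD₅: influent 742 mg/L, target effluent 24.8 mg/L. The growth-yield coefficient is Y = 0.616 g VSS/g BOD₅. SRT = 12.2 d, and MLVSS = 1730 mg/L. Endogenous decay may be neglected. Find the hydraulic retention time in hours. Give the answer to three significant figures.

Biomass mass balance (decay neglected): V·X = Y·Q·(S₀ − S)·θ_c, so V = 0.616 × 1040 × (742 − 24.8) × 12.2 / 1730 = 3240 m³.
Hydraulic retention time τ = V/Q = 3240 / 1040 = 3.116 d = 74.77 h.

τ ≈ 74.8 h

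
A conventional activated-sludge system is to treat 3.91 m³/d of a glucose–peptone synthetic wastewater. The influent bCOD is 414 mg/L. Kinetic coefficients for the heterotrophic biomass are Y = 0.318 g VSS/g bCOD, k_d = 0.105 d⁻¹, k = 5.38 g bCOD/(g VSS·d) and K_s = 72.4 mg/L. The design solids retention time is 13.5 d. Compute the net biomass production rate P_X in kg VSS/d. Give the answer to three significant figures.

From the Monod/SRT balance for a CMAS, S = K_s·(1+k_d θ_c)/[θ_c·(Y k − k_d) − 1] = 72.4 × (1 + 0.105 × 13.5) / [13.5 × (0.318 × 5.38 − 0.105) − 1] = 175.0 / 20.68 = 8.464 mg/L.
Observed yield with endogenous decay: Y_obs = Y / (1 + k_d·θ_c) = 0.318 / (1 + 0.105 × 13.5) = 0.318 / 2.417 = 0.1315 g VSS/g bCOD.
Substrate removed = Q·(S₀ − S) = 3.91 m³/d × (414 − 8.46) g/m³ = 1.59×10^3 g/d = 1.586 kg/d.
Net biomass production P_X = Y_obs × Q·(S₀ − S) = 0.1315 × 1.586 = 0.2086 kg VSS/d.

P_X ≈ 0.209 kg VSS/d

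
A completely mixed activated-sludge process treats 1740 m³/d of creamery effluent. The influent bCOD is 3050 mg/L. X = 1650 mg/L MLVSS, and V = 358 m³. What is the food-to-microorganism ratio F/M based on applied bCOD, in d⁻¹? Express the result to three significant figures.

Food-to-microorganism ratio F/M = Q S₀ / (V X) = 1740 × 3050 / (358.0 × 1650) = 8.984 d⁻¹.

F/M ≈ 8.98 d⁻¹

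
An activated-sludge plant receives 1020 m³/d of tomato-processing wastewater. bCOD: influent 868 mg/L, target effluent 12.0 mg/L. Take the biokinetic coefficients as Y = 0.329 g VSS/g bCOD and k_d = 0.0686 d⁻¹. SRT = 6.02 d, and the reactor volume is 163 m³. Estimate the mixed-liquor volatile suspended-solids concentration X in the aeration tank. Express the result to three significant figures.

Solving the biomass balance for X: X = Y Q (S₀−S) θ_c / [V (1+k_d θ_c)] = 0.329 × 1020 × (868 − 12.0) × 6.02 / [163 × (1 + 0.0686 × 6.02)] = 7508 mg/L.

X ≈ 7510 mg/L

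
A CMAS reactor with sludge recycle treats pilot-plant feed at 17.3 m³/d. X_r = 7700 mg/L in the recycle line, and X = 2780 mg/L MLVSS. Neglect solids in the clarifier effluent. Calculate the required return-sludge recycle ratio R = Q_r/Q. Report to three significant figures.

R ≈ 0.565

Mass balance around the secondary clarifier (neglecting effluent solids): R = X / (X_r − X) = 2780 / (7700 − 2780) = 0.5650.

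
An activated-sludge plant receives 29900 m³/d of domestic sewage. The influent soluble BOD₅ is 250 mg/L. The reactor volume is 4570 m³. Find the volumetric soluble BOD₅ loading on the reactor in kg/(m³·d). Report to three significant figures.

L_v ≈ 1.64 kg soluble BOD₅/(m³·d)

Volumetric loading L_v = Q·S₀ / V = 29900 × 250 g/m³ / 4570 m³ = 1636 g/(m³·d) = 1.636 kg soluble BOD₅/(m³·d).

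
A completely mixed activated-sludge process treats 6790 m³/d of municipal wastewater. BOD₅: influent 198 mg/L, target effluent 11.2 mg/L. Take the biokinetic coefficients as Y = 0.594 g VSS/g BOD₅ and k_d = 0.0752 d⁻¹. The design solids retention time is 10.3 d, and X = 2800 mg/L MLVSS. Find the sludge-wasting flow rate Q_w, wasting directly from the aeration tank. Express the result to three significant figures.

Q_w ≈ 152 m³/d

Rearranging the biomass balance for a CMAS with decay, V = Y·Q·ΔS·θ_c / [X·(1+k_d θ_c)] = 0.594 × 6790 × (198 − 11.2) × 10.3 / [2800 × (1 + 0.0752 × 10.3)] = 7.76×10^6 / 4969 = 1562 m³.
For wasting at MLVSS concentration, Q_w = V/θ_c = 1562/10.3 = 151.6 m³/d.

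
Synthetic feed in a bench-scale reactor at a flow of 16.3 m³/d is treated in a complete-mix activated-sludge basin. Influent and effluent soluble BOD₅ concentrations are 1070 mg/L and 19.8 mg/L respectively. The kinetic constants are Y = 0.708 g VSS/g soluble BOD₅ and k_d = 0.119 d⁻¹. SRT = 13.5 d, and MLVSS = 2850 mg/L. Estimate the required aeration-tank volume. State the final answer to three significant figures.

V ≈ 22.0 m³

Steady-state biomass mass balance: V·X·(1 + k_d·θ_c) = Y·Q·(S₀ − S)·θ_c, so V = 0.708 × 16.3 × (1070 − 19.8) × 13.5 / [2850 × (1 + 0.119 × 13.5)] = 1.64×10^5 / 7429 = 22.03 m³.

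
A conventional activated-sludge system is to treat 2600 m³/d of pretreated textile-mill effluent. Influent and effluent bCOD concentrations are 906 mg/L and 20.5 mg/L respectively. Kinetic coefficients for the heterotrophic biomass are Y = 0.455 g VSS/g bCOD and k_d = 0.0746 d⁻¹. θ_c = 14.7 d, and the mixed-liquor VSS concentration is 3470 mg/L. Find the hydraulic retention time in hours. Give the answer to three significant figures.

τ ≈ 19.5 h

Steady-state biomass mass balance: V·X·(1 + k_d·θ_c) = Y·Q·(S₀ − S)·θ_c, so V = 0.455 × 2600 × (906 − 20.5) × 14.7 / [3470 × (1 + 0.0746 × 14.7)] = 1.54×10^7 / 7275 = 2117 m³.
HRT = V/Q = 2117 m³ / 2600 m³·d⁻¹ = 0.8141 d × 24 = 19.54 h.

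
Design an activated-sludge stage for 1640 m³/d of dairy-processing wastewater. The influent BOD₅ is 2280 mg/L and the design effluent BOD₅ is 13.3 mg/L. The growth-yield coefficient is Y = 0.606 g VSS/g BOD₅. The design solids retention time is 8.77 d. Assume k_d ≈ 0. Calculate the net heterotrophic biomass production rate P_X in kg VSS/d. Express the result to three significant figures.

With endogenous decay neglected, the observed yield equals the true yield: Y_obs = Y = 0.606 g VSS/g BOD₅.
ΔS = 2280 − 13.3 = 2267 mg/L, so the substrate removal rate is 1640 × 2267/1000 = 3717 kg BOD₅/d.
Biomass produced: P_X = Y_obs·Q·ΔS = 0.6060 × 3717 ≈ 2253 kg VSS/d.

P_X ≈ 2250 kg VSS/d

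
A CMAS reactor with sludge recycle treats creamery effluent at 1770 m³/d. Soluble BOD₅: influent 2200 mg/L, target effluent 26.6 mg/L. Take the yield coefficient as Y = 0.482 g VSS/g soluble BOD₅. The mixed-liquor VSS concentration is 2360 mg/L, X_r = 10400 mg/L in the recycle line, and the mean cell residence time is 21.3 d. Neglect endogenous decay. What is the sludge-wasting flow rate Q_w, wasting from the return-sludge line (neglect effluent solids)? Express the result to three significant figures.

Q_w ≈ 178 m³/d

With k_d = 0 the design equation reduces to V = Y Q (S₀−S) θ_c / X = 0.482 × 1770 × (2200 − 26.6) × 21.3 / 2360 = 16735 m³.
θ_c = V·X/(Q_w·X_r) when wasting from the recycle, so Q_w = V·X/(θ_c·X_r) = 16735 × 2360 / (21.3 × 10400) = 178.3 m³/d.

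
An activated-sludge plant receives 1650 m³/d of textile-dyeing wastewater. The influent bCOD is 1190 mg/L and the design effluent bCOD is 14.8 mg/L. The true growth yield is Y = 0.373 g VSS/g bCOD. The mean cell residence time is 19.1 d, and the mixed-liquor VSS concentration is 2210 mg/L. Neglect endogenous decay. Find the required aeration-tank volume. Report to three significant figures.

V ≈ 6250 m³

Biomass mass balance (decay neglected): V·X = Y·Q·(S₀ − S)·θ_c, so V = 0.373 × 1650 × (1190 − 14.8) × 19.1 / 2210 = 6251 m³.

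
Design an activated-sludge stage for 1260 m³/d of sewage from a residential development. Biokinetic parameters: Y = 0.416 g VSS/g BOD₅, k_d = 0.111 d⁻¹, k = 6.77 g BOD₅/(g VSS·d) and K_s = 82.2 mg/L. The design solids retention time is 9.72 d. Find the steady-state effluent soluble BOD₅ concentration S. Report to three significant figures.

For a completely mixed reactor with recycle the Lawrence–McCarty relation gives S = K_s·(1 + k_d·θ_c) / [θ_c·(Y·k − k_d) − 1] = 82.2 × (1 + 0.111 × 9.72) / [9.72 × (0.416 × 6.77 − 0.111) − 1] = 170.9 / 25.30 = 6.756 mg/L.

S ≈ 6.76 mg/L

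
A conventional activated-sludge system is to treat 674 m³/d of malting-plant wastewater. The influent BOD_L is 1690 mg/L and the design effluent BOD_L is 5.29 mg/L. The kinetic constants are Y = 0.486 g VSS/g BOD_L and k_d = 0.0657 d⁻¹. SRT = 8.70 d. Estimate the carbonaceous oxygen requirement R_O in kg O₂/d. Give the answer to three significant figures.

Correct the yield for decay: Y_obs = Y/(1 + k_d θ_c) = 0.486 / (1 + 0.0657 × 8.70) = 0.486 / 1.572 = 0.3092.
Substrate removed = Q·(S₀ − S) = 674 m³/d × (1690 − 5.29) g/m³ = 1.14×10^6 g/d = 1135 kg/d.
Net sludge production P_X = 0.3092 × 1135 = 351.1 kg VSS/d.
R_O = Q·ΔS − 1.42 P_X = 1135 − 498.6 = 636.9 kg O₂/d.

R_O ≈ 637 kg O₂/d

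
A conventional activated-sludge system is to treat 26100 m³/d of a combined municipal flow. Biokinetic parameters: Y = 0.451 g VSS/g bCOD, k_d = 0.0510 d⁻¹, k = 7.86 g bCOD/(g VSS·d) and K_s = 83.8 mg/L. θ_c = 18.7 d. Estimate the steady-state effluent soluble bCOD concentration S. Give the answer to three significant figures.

From the Monod/SRT balance for a CMAS, S = K_s·(1+k_d θ_c)/[θ_c·(Y k − k_d) − 1] = 83.8 × (1 + 0.0510 × 18.7) / [18.7 × (0.451 × 7.86 − 0.0510) − 1] = 163.7 / 64.34 = 2.545 mg/L.

S ≈ 2.54 mg/L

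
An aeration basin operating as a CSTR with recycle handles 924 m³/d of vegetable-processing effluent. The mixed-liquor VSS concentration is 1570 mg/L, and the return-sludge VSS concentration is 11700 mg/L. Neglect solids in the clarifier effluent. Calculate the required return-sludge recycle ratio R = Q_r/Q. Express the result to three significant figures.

R = Q_r/Q = X/(X_r − X) = 1570 / (11700 − 1570) = 0.1550.

R ≈ 0.155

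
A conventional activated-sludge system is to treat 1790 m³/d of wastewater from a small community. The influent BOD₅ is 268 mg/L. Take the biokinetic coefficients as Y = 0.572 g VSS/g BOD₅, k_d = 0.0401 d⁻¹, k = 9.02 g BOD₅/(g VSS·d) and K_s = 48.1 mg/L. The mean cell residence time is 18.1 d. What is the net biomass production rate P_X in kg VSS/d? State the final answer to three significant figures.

From the Monod/SRT balance for a CMAS, S = K_s·(1+k_d θ_c)/[θ_c·(Y k − k_d) − 1] = 48.1 × (1 + 0.0401 × 18.1) / [18.1 × (0.572 × 9.02 − 0.0401) − 1] = 83.01 / 91.66 = 0.9056 mg/L.
The observed yield is Y_obs = Y/(1 + k_d·θ_c) = 0.572 / (1 + 0.0401 × 18.1) = 0.572 / 1.726 = 0.3314 g VSS per g BOD₅ removed.
Mass of BOD₅ removed per day: Q(S₀ − S) = 1790 × 267.1 g/m³ = 478.1 kg/d.
P_X = Y_obs · Q(S₀ − S) = 0.3314 × 478.1 = 158.5 kg VSS/d.

P_X ≈ 158 kg VSS/d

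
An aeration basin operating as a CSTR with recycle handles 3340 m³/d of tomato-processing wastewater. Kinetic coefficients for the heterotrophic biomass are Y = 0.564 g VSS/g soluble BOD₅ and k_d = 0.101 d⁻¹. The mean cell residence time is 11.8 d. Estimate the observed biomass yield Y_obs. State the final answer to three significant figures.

Correct the yield for decay: Y_obs = Y/(1 + k_d θ_c) = 0.564 / (1 + 0.101 × 11.8) = 0.564 / 2.192 = 0.2573.

Y_obs ≈ 0.257 g VSS/g soluble BOD₅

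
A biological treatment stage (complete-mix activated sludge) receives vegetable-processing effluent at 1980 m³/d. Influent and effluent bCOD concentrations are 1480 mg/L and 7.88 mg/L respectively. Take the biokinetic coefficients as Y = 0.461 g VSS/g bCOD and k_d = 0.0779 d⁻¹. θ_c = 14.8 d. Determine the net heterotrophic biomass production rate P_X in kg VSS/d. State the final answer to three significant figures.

Correct the yield for decay: Y_obs = Y/(1 + k_d θ_c) = 0.461 / (1 + 0.0779 × 14.8) = 0.461 / 2.153 = 0.2141.
Substrate removed = Q·(S₀ − S) = 1980 m³/d × (1480 − 7.88) g/m³ = 2.91×10^6 g/d = 2915 kg/d.
So the net sludge growth is P_X = 0.2141 × 2915 = 624.1 kg VSS/d.

P_X ≈ 624 kg VSS/d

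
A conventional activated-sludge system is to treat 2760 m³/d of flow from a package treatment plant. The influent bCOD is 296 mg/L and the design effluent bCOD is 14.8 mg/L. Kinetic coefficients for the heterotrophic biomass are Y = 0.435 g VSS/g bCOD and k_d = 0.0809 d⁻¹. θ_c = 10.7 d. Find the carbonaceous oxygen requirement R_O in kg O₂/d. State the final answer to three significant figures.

R_O ≈ 519 kg O₂/d

Y_obs = Y / (1 + k_d θ_c) = 0.435 / (1 + 0.0809 × 10.7) = 0.435 / 1.866 = 0.2332.
ΔS = 296 − 14.8 = 281.2 mg/L, so the substrate removal rate is 2760 × 281.2/1000 = 776.1 kg bCOD/d.
P_X = Y_obs·Q·(S₀ − S) = 0.2332 × 776.1 = 181.0 kg VSS/d.
R_O = Q·(S₀ − S) − 1.42·P_X = 776.1 − 1.42 × 181.0 = 519.1 kg O₂/d.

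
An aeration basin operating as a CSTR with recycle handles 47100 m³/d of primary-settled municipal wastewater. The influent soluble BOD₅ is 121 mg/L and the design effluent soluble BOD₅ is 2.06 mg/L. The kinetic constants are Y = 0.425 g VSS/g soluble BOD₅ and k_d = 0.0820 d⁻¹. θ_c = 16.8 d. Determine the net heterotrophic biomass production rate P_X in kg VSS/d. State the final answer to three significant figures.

P_X ≈ 1000 kg VSS/d

Observed yield with endogenous decay: Y_obs = Y / (1 + k_d·θ_c) = 0.425 / (1 + 0.0820 × 16.8) = 0.425 / 2.378 = 0.1788 g VSS/g soluble BOD₅.
Mass of soluble BOD₅ removed per day: Q(S₀ − S) = 47100 × 118.9 g/m³ = 5602 kg/d.
Biomass produced: P_X = Y_obs·Q·ΔS = 0.1788 × 5602 ≈ 1001 kg VSS/d.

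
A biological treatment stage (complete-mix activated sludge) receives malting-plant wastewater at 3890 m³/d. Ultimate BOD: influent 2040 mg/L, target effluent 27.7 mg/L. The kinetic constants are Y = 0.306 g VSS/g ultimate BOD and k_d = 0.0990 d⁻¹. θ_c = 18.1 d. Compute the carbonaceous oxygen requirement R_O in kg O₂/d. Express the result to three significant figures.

R_O ≈ 6610 kg O₂/d

Correct the yield for decay: Y_obs = Y/(1 + k_d θ_c) = 0.306 / (1 + 0.0990 × 18.1) = 0.306 / 2.792 = 0.1096.
Substrate removed = Q·(S₀ − S) = 3890 m³/d × (2040 − 27.7) g/m³ = 7.83×10^6 g/d = 7828 kg/d.
Net sludge production P_X = 0.1096 × 7828 = 858.0 kg VSS/d.
R_O = Q·ΔS − 1.42 P_X = 7828 − 1218 = 6610 kg O₂/d.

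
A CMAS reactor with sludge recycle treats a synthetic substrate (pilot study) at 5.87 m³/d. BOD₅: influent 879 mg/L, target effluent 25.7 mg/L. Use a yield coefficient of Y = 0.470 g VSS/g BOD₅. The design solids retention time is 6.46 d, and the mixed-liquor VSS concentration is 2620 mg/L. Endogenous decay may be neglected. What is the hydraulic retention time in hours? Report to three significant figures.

τ ≈ 23.7 h

V·X = Y·Q·ΔS·θ_c gives V = 0.470 × 5.87 × (879 − 25.7) × 6.46 / 2620 = 5.805 m³.
HRT = V/Q = 5.805 m³ / 5.87 m³·d⁻¹ = 0.9889 d × 24 = 23.73 h.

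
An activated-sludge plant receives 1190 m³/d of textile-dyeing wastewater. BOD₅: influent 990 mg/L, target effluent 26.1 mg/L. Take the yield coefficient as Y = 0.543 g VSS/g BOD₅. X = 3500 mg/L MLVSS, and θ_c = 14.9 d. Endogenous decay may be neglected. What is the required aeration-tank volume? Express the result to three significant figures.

V ≈ 2650 m³

Biomass mass balance (decay neglected): V·X = Y·Q·(S₀ − S)·θ_c, so V = 0.543 × 1190 × (990 − 26.1) × 14.9 / 3500 = 2652 m³.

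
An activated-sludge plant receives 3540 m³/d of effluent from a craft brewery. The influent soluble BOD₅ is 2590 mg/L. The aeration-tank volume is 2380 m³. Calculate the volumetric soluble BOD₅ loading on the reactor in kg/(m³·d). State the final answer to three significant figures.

Applied soluble BOD₅ load per unit volume = Q·S₀/V = (3540 × 2590/1000)/2380 = 3.852 kg soluble BOD₅·m⁻³·d⁻¹.

L_v ≈ 3.85 kg soluble BOD₅/(m³·d)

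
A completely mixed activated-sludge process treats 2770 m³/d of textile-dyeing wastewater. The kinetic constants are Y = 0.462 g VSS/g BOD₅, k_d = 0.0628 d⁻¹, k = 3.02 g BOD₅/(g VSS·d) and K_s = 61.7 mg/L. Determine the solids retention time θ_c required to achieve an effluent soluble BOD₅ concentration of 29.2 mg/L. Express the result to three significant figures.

Specific growth rate at S = 29.2 mg/L: μ = YkS/(K_s+S) = 0.462·3.02·29.2/(61.7+29.2) = 0.4482 d⁻¹.
θ_c = 1/(μ − k_d) = 1/(0.4482 − 0.0628) = 1/0.3854 = 2.595 d.

θ_c ≈ 2.59 d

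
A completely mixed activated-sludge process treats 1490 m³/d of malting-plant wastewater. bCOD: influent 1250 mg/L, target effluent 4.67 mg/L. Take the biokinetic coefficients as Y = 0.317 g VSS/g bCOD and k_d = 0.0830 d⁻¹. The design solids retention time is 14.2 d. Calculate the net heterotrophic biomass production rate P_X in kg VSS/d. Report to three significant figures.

P_X ≈ 270 kg VSS/d

Observed yield with endogenous decay: Y_obs = Y / (1 + k_d·θ_c) = 0.317 / (1 + 0.0830 × 14.2) = 0.317 / 2.179 = 0.1455 g VSS/g bCOD.
Substrate removed = Q·(S₀ − S) = 1490 m³/d × (1250 − 4.67) g/m³ = 1.86×10^6 g/d = 1856 kg/d.
So the net sludge growth is P_X = 0.1455 × 1856 = 270.0 kg VSS/d.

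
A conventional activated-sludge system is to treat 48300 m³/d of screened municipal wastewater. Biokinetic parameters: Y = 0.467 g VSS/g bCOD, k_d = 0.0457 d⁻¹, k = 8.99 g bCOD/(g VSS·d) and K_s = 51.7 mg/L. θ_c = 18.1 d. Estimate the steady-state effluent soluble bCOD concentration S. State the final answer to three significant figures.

S ≈ 1.27 mg/L

For a completely mixed reactor with recycle the Lawrence–McCarty relation gives S = K_s·(1 + k_d·θ_c) / [θ_c·(Y·k − k_d) − 1] = 51.7 × (1 + 0.0457 × 18.1) / [18.1 × (0.467 × 8.99 − 0.0457) − 1] = 94.46 / 74.16 = 1.274 mg/L.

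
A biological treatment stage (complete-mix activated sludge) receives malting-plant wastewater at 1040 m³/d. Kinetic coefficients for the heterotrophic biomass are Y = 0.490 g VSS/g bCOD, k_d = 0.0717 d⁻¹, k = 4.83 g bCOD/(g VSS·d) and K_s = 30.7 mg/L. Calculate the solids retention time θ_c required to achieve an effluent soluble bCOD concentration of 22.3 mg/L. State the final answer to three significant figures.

From 1/θ_c = Y·k·S/(K_s + S) − k_d: Y·k·S/(K_s+S) = 0.490 × 4.83 × 22.3 / (30.7 + 22.3) = 0.9958 d⁻¹.
θ_c = 1/(μ − k_d) = 1/(0.9958 − 0.0717) = 1/0.9241 = 1.082 d.

θ_c ≈ 1.08 d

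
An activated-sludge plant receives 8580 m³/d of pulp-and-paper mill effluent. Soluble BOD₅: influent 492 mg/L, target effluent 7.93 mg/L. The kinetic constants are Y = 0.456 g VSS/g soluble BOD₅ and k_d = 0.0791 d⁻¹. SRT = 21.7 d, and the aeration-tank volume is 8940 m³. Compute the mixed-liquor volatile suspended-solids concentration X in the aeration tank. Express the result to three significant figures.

X ≈ 1690 mg/L

From V·X·(1 + k_d·θ_c) = Y·Q·(S₀ − S)·θ_c: X = 0.456 × 8580 × (492 − 7.93) × 21.7 / [8940 × (1 + 0.0791 × 21.7)] = 1692 mg/L.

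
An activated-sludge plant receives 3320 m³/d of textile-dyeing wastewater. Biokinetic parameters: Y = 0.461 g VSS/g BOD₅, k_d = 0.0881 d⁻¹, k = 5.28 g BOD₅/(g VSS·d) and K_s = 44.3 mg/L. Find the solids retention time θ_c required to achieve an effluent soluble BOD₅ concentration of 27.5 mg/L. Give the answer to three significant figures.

θ_c ≈ 1.18 d

Specific growth rate at S = 27.5 mg/L: μ = YkS/(K_s+S) = 0.461·5.28·27.5/(44.3+27.5) = 0.9323 d⁻¹.
1/θ_c = 0.9323 − 0.0881 = 0.8442 d⁻¹, so θ_c = 1.185 d.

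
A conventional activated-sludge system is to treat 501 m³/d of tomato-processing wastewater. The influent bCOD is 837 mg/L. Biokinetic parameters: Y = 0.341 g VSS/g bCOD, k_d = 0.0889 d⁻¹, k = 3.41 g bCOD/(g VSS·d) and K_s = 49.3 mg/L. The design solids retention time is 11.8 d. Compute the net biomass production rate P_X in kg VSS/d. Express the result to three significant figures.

P_X ≈ 69.1 kg VSS/d

From the Monod/SRT balance for a CMAS, S = K_s·(1+k_d θ_c)/[θ_c·(Y k − k_d) − 1] = 49.3 × (1 + 0.0889 × 11.8) / [11.8 × (0.341 × 3.41 − 0.0889) − 1] = 101.0 / 11.67 = 8.655 mg/L.
The observed yield is Y_obs = Y/(1 + k_d·θ_c) = 0.341 / (1 + 0.0889 × 11.8) = 0.341 / 2.049 = 0.1664 g VSS per g bCOD removed.
Q·(S₀ − S) = 501 × (837 − 8.65) × 10⁻³ = 415.0 kg/d removed.
Net biomass production P_X = Y_obs × Q·(S₀ − S) = 0.1664 × 415.0 = 69.07 kg VSS/d.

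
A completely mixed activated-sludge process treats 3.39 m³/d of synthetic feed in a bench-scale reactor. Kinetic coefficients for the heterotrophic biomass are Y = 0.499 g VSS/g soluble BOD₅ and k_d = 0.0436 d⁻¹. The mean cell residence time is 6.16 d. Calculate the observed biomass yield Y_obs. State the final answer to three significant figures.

The observed yield is Y_obs = Y/(1 + k_d·θ_c) = 0.499 / (1 + 0.0436 × 6.16) = 0.499 / 1.269 = 0.3934 g VSS per g soluble BOD₅ removed.

Y_obs ≈ 0.393 g VSS/g soluble BOD₅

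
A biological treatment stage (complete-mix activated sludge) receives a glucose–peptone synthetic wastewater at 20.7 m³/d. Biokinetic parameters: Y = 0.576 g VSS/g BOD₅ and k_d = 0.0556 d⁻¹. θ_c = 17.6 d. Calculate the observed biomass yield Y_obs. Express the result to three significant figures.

Y_obs ≈ 0.291 g VSS/g BOD₅

The observed yield is Y_obs = Y/(1 + k_d·θ_c) = 0.576 / (1 + 0.0556 × 17.6) = 0.576 / 1.979 = 0.2911 g VSS per g BOD₅ removed.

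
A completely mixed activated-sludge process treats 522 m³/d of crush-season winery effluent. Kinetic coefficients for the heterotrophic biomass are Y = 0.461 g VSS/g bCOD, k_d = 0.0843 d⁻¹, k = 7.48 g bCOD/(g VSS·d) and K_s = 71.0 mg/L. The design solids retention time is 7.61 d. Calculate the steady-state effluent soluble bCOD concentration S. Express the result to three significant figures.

S ≈ 4.74 mg/L

For a completely mixed reactor with recycle the Lawrence–McCarty relation gives S = K_s·(1 + k_d·θ_c) / [θ_c·(Y·k − k_d) − 1] = 71.0 × (1 + 0.0843 × 7.61) / [7.61 × (0.461 × 7.48 − 0.0843) − 1] = 116.5 / 24.60 = 4.738 mg/L.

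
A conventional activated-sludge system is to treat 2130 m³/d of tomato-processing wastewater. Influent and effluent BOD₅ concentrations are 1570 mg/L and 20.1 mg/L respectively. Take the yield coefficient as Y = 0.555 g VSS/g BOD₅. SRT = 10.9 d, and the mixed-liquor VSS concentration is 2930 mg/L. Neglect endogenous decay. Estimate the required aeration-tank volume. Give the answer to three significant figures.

V ≈ 6820 m³

Biomass mass balance (decay neglected): V·X = Y·Q·(S₀ − S)·θ_c, so V = 0.555 × 2130 × (1570 − 20.1) × 10.9 / 2930 = 6816 m³.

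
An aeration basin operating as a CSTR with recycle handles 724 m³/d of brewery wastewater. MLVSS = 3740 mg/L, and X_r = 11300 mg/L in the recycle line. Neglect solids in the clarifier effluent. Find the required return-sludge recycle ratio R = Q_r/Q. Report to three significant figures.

R = Q_r/Q = X/(X_r − X) = 3740 / (11300 − 3740) = 0.4947.

R ≈ 0.495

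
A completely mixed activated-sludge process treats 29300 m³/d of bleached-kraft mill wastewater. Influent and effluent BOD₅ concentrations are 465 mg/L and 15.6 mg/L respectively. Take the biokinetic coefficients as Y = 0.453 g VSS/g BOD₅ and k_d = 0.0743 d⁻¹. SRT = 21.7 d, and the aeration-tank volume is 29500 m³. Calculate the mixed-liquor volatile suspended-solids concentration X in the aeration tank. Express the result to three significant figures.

X ≈ 1680 mg/L

X = Y·Q·ΔS·θ_c / [V·(1 + k_d θ_c)] = 0.453 × 29300 × (465 − 15.6) × 21.7 / [29500 × (1 + 0.0743 × 21.7)] = 1680 mg/L.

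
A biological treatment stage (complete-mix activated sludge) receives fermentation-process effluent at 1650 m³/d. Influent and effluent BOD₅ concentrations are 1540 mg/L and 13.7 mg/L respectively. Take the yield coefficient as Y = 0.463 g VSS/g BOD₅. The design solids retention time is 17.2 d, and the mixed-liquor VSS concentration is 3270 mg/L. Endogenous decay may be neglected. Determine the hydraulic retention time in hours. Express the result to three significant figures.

With k_d = 0 the design equation reduces to V = Y Q (S₀−S) θ_c / X = 0.463 × 1650 × (1540 − 13.7) × 17.2 / 3270 = 6133 m³.
HRT = V/Q = 6133 m³ / 1650 m³·d⁻¹ = 3.717 d × 24 = 89.21 h.

τ ≈ 89.2 h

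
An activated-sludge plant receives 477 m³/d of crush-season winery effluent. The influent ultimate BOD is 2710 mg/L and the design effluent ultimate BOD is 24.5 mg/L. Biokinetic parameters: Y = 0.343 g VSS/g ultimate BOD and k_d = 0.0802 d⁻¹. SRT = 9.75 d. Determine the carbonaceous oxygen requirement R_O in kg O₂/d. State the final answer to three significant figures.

R_O ≈ 931 kg O₂/d

Correct the yield for decay: Y_obs = Y/(1 + k_d θ_c) = 0.343 / (1 + 0.0802 × 9.75) = 0.343 / 1.782 = 0.1925.
Q·(S₀ − S) = 477 × (2710 − 24.5) × 10⁻³ = 1281 kg/d removed.
P_X = Y_obs·Q·(S₀ − S) = 0.1925 × 1281 = 246.6 kg VSS/d.
Carbonaceous O₂ demand = substrate oxidised − cell-mass equivalent = 1281 − 1.42 × 246.6 = 930.9 kg O₂/d.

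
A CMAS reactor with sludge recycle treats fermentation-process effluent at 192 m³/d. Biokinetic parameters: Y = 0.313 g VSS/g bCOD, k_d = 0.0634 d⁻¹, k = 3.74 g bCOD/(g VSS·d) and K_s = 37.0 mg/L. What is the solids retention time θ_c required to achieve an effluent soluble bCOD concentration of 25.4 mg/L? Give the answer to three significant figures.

θ_c ≈ 2.42 d

At the target effluent, Y k S/(K_s+S) = 0.313×3.74×25.4/62.40 = 0.4765 d⁻¹.
θ_c = 1/(μ − k_d) = 1/(0.4765 − 0.0634) = 1/0.4131 = 2.421 d.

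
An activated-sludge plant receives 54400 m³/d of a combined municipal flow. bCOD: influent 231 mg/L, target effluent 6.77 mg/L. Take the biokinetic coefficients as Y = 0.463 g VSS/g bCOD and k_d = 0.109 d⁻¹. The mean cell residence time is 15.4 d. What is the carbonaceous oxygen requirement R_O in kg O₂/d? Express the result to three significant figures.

R_O ≈ 9200 kg O₂/d

Correct the yield for decay: Y_obs = Y/(1 + k_d θ_c) = 0.463 / (1 + 0.109 × 15.4) = 0.463 / 2.679 = 0.1729.
ΔS = 231 − 6.77 = 224.2 mg/L, so the substrate removal rate is 54400 × 224.2/1000 = 12198 kg bCOD/d.
Biomass synthesised: P_X = Y_obs × 12198 = 2108 kg VSS/d.
R_O = Q·ΔS − 1.42 P_X = 12198 − 2994 = 9204 kg O₂/d.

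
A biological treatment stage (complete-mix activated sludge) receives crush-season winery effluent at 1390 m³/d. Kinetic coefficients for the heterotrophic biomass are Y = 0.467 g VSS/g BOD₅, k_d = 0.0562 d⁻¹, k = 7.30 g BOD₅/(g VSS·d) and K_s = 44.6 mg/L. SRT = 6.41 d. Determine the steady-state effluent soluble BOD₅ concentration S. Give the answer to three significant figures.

For a completely mixed reactor with recycle the Lawrence–McCarty relation gives S = K_s·(1 + k_d·θ_c) / [θ_c·(Y·k − k_d) − 1] = 44.6 × (1 + 0.0562 × 6.41) / [6.41 × (0.467 × 7.30 − 0.0562) − 1] = 60.67 / 20.49 = 2.960 mg/L.

S ≈ 2.96 mg/L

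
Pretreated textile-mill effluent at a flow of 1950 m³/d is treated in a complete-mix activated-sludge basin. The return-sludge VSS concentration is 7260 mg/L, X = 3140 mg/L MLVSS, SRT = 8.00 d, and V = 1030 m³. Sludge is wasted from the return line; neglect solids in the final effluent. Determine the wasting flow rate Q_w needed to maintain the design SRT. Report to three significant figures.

Q_w ≈ 55.7 m³/d

Q_w = (V·X)/(θ_c X_r) = 1030 × 3140 / (8.00 × 7260) = 55.69 m³/d.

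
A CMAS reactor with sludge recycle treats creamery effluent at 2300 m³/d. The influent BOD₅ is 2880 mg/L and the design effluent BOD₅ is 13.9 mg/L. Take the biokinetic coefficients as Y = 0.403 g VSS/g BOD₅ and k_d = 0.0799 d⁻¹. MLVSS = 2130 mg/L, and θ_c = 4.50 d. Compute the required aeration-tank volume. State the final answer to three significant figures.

Rearranging the biomass balance for a CMAS with decay, V = Y·Q·ΔS·θ_c / [X·(1+k_d θ_c)] = 0.403 × 2300 × (2880 − 13.9) × 4.50 / [2130 × (1 + 0.0799 × 4.50)] = 1.2×10^7 / 2896 = 4128 m³.

V ≈ 4130 m³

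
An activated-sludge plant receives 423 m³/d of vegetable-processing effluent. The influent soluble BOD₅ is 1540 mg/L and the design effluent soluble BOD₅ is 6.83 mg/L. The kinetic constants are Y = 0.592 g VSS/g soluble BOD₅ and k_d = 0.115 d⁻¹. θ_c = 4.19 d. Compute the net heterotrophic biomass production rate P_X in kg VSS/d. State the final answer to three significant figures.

P_X ≈ 259 kg VSS/d

Observed yield with endogenous decay: Y_obs = Y / (1 + k_d·θ_c) = 0.592 / (1 + 0.115 × 4.19) = 0.592 / 1.482 = 0.3995 g VSS/g soluble BOD₅.
Mass of soluble BOD₅ removed per day: Q(S₀ − S) = 423 × 1533 g/m³ = 648.5 kg/d.
Biomass produced: P_X = Y_obs·Q·ΔS = 0.3995 × 648.5 ≈ 259.1 kg VSS/d.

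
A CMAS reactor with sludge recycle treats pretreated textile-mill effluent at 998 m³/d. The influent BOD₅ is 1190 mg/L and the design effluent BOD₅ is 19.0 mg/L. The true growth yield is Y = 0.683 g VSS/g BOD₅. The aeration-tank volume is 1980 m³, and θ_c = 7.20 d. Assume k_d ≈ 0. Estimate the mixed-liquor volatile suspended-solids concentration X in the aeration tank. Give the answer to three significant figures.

X ≈ 2900 mg/L

X = Y·Q·ΔS·θ_c / V = 0.683 × 998 × (1190 − 19.0) × 7.20 / 1980 = 2903 mg/L.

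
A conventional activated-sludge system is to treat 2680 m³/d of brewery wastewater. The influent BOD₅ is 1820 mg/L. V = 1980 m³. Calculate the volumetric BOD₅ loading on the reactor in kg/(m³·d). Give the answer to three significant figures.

Volumetric loading L_v = Q·S₀ / V = 2680 × 1820 g/m³ / 1980 m³ = 2463 g/(m³·d) = 2.463 kg BOD₅/(m³·d).

L_v ≈ 2.46 kg BOD₅/(m³·d)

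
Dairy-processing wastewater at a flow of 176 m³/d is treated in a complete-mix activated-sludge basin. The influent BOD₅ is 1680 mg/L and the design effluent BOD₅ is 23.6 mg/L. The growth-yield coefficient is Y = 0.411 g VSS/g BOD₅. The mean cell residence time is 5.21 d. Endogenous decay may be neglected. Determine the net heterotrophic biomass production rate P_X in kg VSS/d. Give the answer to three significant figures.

P_X ≈ 120 kg VSS/d

With endogenous decay neglected, the observed yield equals the true yield: Y_obs = Y = 0.411 g VSS/g BOD₅.
Mass of BOD₅ removed per day: Q(S₀ − S) = 176 × 1656 g/m³ = 291.5 kg/d.
So the net sludge growth is P_X = 0.4110 × 291.5 = 119.8 kg VSS/d.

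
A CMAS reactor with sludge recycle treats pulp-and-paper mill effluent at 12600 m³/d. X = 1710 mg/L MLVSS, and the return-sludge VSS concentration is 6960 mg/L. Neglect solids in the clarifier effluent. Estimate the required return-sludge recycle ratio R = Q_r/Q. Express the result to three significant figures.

Mass balance around the secondary clarifier (neglecting effluent solids): R = X / (X_r − X) = 1710 / (6960 − 1710) = 0.3257.

R ≈ 0.326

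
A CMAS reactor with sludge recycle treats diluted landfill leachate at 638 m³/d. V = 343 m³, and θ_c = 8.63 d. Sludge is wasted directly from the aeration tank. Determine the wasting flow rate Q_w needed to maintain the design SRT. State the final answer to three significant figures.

With mixed-liquor wasting, θ_c = V/Q_w, so Q_w = V/θ_c = 343.0/8.63 = 39.75 m³/d.

Q_w ≈ 39.7 m³/d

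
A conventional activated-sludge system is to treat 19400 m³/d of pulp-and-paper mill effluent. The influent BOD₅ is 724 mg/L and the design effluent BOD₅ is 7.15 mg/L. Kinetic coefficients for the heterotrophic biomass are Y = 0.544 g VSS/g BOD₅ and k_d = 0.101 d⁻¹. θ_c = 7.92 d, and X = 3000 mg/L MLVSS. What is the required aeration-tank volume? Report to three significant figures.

V ≈ 11100 m³

Rearranging the biomass balance for a CMAS with decay, V = Y·Q·ΔS·θ_c / [X·(1+k_d θ_c)] = 0.544 × 19400 × (724 − 7.15) × 7.92 / [3000 × (1 + 0.101 × 7.92)] = 5.99×10^7 / 5400 = 11096 m³.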